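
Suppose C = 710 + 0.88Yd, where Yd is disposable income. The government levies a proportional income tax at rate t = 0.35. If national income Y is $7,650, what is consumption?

Yd = (1 − 0.35)(7650) = 0.65(7650) = 4972.5
C = 710 + 0.88(4972.5) = 710 + 4375.8 = 5085.8

C = 5085.8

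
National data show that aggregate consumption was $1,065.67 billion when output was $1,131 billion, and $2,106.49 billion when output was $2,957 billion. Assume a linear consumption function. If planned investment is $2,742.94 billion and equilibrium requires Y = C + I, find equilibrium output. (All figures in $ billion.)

MPC = (2106.49 − 1065.67)/(2957 − 1131) = 1040.82/1826 = 0.57
a = 1065.67 − 0.57(1131) = 421
Equilibrium: Y = 421 + 0.57Y + 2742.94
0.43Y = 3163.94, so Y = 3163.94/0.43 = 7358

Y = 7358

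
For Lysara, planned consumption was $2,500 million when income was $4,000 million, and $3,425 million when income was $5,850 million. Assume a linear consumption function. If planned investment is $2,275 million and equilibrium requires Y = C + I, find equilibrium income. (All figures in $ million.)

Y = 5550

MPC = (3425 − 2500)/(5850 − 4000) = 925/1850 = 0.5
a = 2500 − 0.5(4000) = 500
Equilibrium: Y = 500 + 0.5Y + 2275
0.5Y = 2775, so Y = 2775/0.5 = 5550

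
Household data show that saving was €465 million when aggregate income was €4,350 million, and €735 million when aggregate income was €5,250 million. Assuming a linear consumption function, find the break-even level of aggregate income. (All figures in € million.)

MPS = ΔS/ΔY = (735 − 465)/(5250 − 4350) = 270/900 = 0.3
MPC = 1 − MPS = 0.7
From S(4350) = 465: −a + 0.3(4350) = 465, so a = 1305 − 465 = 840
Break-even (S = 0): Y = a/MPS = 840/0.3 = 2800

Y = 2800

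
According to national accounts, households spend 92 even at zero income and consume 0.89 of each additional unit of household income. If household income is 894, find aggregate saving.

C = 92 + 0.89(894) = 92 + 795.66 = 887.66
S = Y − C = 894 − 887.66 = 6.34

S = 6.34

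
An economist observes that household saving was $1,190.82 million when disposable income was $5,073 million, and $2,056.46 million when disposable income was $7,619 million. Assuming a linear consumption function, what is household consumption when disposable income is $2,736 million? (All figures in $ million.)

C = 2339.76

MPS = ΔS/ΔY = (2056.46 − 1190.82)/(7619 − 5073) = 865.64/2546 = 0.34
MPC = 1 − MPS = 0.66
Autonomous saving = 1190.82 − 0.34(5073) = -534, so a = 534
C = 534 + 0.66(2736) = 534 + 1805.76 = 2339.76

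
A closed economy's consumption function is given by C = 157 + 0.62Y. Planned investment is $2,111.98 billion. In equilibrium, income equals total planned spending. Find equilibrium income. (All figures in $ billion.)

Y = C + I = 157 + 0.62Y + 2111.98
Y − 0.62Y = 2268.98
0.38Y = 2268.98, so Y = 2268.98/0.38 = 5971

Y = 5971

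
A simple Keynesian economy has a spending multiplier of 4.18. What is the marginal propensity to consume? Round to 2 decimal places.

k = 1/(1 − MPC), so 1 − MPC = 1/k = 1/4.18 = 0.2392
MPC = 1 − 0.2392 = 0.76

MPC = 0.76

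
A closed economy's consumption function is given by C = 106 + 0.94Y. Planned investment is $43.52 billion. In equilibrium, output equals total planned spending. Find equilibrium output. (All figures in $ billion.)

Y = C + I = 106 + 0.94Y + 43.52
Y − 0.94Y = 149.52
0.06Y = 149.52, so Y = 149.52/0.06 = 2492

Y = 2492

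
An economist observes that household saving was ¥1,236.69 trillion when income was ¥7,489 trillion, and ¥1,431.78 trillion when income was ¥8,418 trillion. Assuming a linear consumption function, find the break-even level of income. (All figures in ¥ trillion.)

MPS = ΔS/ΔY = (1431.78 − 1236.69)/(8418 − 7489) = 195.09/929 = 0.21
MPC = 1 − MPS = 0.79
From S(7489) = 1236.69: −a + 0.21(7489) = 1236.69, so a = 1572.69 − 1236.69 = 336
Break-even (S = 0): Y = a/MPS = 336/0.21 = 1600

Y = 1600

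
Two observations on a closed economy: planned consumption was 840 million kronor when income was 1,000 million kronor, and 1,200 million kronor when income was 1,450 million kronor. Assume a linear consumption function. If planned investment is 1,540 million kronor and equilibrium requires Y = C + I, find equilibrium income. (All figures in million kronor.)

MPC = (1200 − 840)/(1450 − 1000) = 360/450 = 0.8
a = 840 − 0.8(1000) = 40
Equilibrium: Y = 40 + 0.8Y + 1540
0.2Y = 1580, so Y = 1580/0.2 = 7900

Y = 7900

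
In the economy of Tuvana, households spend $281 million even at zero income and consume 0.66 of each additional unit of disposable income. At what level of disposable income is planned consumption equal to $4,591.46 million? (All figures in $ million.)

Y = 6531

281 + 0.66Y = 4591.46
0.66Y = 4310.46, so Y = 4310.46/0.66 = 6531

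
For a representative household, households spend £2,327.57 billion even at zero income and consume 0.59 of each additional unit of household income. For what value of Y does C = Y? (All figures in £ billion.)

At break-even, C = Y: 2327.57 + 0.59Y = Y
0.41Y = 2327.57, so Y = 2327.57/0.41 = 5677

Y = 5677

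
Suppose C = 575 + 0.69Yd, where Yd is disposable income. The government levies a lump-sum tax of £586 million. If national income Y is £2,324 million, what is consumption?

Yd = Y − T = 2324 − 586 = 1738
C = 575 + 0.69(1738) = 575 + 1199.22 = 1774.22

C = 1774.22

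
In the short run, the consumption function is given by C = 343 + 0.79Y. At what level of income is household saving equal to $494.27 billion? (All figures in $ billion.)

Y = 3987

S = Y − C = -343 + 0.21Y
-343 + 0.21Y = 494.27, so 0.21Y = 837.27 and Y = 3987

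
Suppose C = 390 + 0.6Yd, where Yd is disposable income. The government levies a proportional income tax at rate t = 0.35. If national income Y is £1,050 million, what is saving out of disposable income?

Yd = (1 − 0.35)(1050) = 0.65(1050) = 682.5
C = 390 + 0.6(682.5) = 390 + 409.5 = 799.5
S = Yd − C = 682.5 − 799.5 = -117

S = -117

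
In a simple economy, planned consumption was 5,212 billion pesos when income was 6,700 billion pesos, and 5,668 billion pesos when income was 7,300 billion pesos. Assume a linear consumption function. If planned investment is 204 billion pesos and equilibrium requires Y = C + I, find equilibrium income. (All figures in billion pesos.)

Y = 1350

MPC = (5668 − 5212)/(7300 − 6700) = 456/600 = 0.76
a = 5212 − 0.76(6700) = 120
Equilibrium: Y = 120 + 0.76Y + 204
0.24Y = 324, so Y = 324/0.24 = 1350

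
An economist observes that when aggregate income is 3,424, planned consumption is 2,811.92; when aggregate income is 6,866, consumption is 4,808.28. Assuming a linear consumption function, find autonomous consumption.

a = 826

MPC = ΔC/ΔY = (4808.28 − 2811.92)/(6866 − 3424) = 1996.36/3442 = 0.58
a = C − MPC·Y = 2811.92 − 0.58(3424) = 2811.92 − 1985.92 = 826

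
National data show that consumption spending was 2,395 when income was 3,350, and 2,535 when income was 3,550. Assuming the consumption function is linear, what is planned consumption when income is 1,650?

MPC = (2535 − 2395)/(3550 − 3350) = 140/200 = 0.7
a = 2395 − 0.7(3350) = 2395 − 2345 = 50
C = 50 + 0.7(1650) = 50 + 1155 = 1205

C = 1205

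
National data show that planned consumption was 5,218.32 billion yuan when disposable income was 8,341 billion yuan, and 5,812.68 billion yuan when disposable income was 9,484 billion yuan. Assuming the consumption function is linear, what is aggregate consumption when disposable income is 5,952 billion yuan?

MPC = (5812.68 − 5218.32)/(9484 − 8341) = 594.36/1143 = 0.52
a = 5218.32 − 0.52(8341) = 5218.32 − 4337.32 = 881
C = 881 + 0.52(5952) = 881 + 3095.04 = 3976.04

C = 3976.04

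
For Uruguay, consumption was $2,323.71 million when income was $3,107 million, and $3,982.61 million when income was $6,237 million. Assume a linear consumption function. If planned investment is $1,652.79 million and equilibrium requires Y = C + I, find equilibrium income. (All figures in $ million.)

MPC = (3982.61 − 2323.71)/(6237 − 3107) = 1658.9/3130 = 0.53
a = 2323.71 − 0.53(3107) = 677
Equilibrium: Y = 677 + 0.53Y + 1652.79
0.47Y = 2329.79, so Y = 2329.79/0.47 = 4957

Y = 4957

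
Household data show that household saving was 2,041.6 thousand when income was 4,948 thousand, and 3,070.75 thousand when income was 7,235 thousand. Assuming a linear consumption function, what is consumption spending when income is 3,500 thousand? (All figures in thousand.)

MPS = ΔS/ΔY = (3070.75 − 2041.6)/(7235 − 4948) = 1029.15/2287 = 0.45
MPC = 1 − MPS = 0.55
Autonomous saving = 2041.6 − 0.45(4948) = -185, so a = 185
C = 185 + 0.55(3500) = 185 + 1925 = 2110

C = 2110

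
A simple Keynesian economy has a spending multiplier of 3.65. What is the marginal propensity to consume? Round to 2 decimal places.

k = 1/(1 − MPC), so 1 − MPC = 1/k = 1/3.65 = 0.2740
MPC = 1 − 0.2740 = 0.73

MPC = 0.73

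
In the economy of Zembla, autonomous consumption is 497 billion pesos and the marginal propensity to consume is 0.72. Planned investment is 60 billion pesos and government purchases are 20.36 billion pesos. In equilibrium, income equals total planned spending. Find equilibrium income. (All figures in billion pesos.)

Y = 2062

Y = C + I + G = 497 + 0.72Y + 60 + 20.36
Y − 0.72Y = 577.36
0.28Y = 577.36, so Y = 577.36/0.28 = 2062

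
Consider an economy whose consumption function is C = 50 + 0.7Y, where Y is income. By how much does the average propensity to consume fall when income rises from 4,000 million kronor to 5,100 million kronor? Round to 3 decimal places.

ΔAPC = 0.003

At Y = 4000: C = 50 + 0.7(4000) = 2850, APC = 2850/4000 = 0.7125
At Y = 5100: C = 3620, APC = 3620/5100 = 0.7098
Fall in APC = 0.7125 − 0.7098 = 0.0027 ≈ 0.003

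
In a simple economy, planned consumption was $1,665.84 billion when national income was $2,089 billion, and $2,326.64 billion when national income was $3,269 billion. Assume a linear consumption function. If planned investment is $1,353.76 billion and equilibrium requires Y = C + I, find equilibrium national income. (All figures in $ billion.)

MPC = (2326.64 − 1665.84)/(3269 − 2089) = 660.8/1180 = 0.56
a = 1665.84 − 0.56(2089) = 496
Equilibrium: Y = 496 + 0.56Y + 1353.76
0.44Y = 1849.76, so Y = 1849.76/0.44 = 4204

Y = 4204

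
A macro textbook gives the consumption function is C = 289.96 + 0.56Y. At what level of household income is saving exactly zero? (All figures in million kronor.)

Y = 659

At break-even, C = Y: 289.96 + 0.56Y = Y
0.44Y = 289.96, so Y = 289.96/0.44 = 659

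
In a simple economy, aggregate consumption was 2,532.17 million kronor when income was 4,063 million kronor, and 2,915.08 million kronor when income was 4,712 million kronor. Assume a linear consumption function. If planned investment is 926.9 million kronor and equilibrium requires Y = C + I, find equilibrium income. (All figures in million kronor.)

MPC = (2915.08 − 2532.17)/(4712 − 4063) = 382.91/649 = 0.59
a = 2532.17 − 0.59(4063) = 135
Equilibrium: Y = 135 + 0.59Y + 926.9
0.41Y = 1061.9, so Y = 1061.9/0.41 = 2590

Y = 2590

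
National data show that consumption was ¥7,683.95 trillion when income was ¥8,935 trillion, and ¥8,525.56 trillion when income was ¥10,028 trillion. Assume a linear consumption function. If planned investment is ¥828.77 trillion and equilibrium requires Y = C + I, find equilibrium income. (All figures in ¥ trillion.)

Y = 7099

MPC = (8525.56 − 7683.95)/(10028 − 8935) = 841.61/1093 = 0.77
a = 7683.95 − 0.77(8935) = 804
Equilibrium: Y = 804 + 0.77Y + 828.77
0.23Y = 1632.77, so Y = 1632.77/0.23 = 7099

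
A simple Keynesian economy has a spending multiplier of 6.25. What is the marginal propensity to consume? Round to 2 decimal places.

k = 1/(1 − MPC), so 1 − MPC = 1/k = 1/6.25 = 0.1600
MPC = 1 − 0.1600 = 0.84

MPC = 0.84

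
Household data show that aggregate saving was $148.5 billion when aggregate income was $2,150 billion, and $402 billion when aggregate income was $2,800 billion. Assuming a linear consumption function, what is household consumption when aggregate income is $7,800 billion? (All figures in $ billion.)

C = 5448

MPS = ΔS/ΔY = (402 − 148.5)/(2800 − 2150) = 253.5/650 = 0.39
MPC = 1 − MPS = 0.61
Autonomous saving = 148.5 − 0.39(2150) = -690, so a = 690
C = 690 + 0.61(7800) = 690 + 4758 = 5448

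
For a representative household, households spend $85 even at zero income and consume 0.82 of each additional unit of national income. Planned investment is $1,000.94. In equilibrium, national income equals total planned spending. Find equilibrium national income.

Y = C + I = 85 + 0.82Y + 1000.94
Y − 0.82Y = 1085.94
0.18Y = 1085.94, so Y = 1085.94/0.18 = 6033

Y = 6033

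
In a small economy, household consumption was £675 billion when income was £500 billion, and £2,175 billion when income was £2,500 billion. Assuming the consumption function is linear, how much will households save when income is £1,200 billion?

S = 0

MPC = (2175 − 675)/(2500 − 500) = 1500/2000 = 0.75
a = 675 − 0.75(500) = 675 − 375 = 300
C = 300 + 0.75(1200) = 1200
S = 1200 − 1200 = 0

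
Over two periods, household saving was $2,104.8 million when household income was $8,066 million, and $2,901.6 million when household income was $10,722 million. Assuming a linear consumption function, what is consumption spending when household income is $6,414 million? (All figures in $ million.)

C = 4804.8

MPS = ΔS/ΔY = (2901.6 − 2104.8)/(10722 − 8066) = 796.8/2656 = 0.3
MPC = 1 − MPS = 0.7
Autonomous saving = 2104.8 − 0.3(8066) = -315, so a = 315
C = 315 + 0.7(6414) = 315 + 4489.8 = 4804.8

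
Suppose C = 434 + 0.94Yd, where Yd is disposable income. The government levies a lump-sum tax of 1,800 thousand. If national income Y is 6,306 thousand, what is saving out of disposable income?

S = -163.64

Yd = Y − T = 6306 − 1800 = 4506
C = 434 + 0.94(4506) = 434 + 4235.64 = 4669.64
S = Yd − C = 4506 − 4669.64 = -163.64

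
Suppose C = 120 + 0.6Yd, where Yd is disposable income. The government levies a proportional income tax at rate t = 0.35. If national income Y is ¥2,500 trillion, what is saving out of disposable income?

S = 530

Yd = (1 − 0.35)(2500) = 0.65(2500) = 1625
C = 120 + 0.6(1625) = 120 + 975 = 1095
S = Yd − C = 1625 − 1095 = 530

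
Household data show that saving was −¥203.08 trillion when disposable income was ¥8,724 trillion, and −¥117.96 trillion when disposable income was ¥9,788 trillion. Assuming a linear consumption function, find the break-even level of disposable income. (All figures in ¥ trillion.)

Y = 11262.5

MPS = ΔS/ΔY = (-117.96 − (-203.08))/(9788 − 8724) = 85.12/1064 = 0.08
MPC = 1 − MPS = 0.92
From S(8724) = -203.08: −a + 0.08(8724) = -203.08, so a = 697.92 − (-203.08) = 901
Break-even (S = 0): Y = a/MPS = 901/0.08 = 11262.5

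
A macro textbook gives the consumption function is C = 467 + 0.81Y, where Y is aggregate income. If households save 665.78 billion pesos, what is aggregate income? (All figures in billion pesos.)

S = Y − C = -467 + 0.19Y
-467 + 0.19Y = 665.78, so 0.19Y = 1132.78 and Y = 5962

Y = 5962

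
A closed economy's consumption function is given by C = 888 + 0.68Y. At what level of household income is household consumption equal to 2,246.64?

Y = 1998

888 + 0.68Y = 2246.64
0.68Y = 1358.64, so Y = 1358.64/0.68 = 1998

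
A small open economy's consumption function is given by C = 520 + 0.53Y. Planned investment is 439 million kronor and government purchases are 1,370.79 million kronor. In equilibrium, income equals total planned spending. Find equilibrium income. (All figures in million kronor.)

Y = 4957

Y = C + I + G = 520 + 0.53Y + 439 + 1370.79
Y − 0.53Y = 2329.79
0.47Y = 2329.79, so Y = 2329.79/0.47 = 4957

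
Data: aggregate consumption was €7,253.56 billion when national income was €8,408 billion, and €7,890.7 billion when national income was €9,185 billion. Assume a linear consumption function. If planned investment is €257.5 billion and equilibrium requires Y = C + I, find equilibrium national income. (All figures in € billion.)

Y = 3425

MPC = (7890.7 − 7253.56)/(9185 − 8408) = 637.14/777 = 0.82
a = 7253.56 − 0.82(8408) = 359
Equilibrium: Y = 359 + 0.82Y + 257.5
0.18Y = 616.5, so Y = 616.5/0.18 = 3425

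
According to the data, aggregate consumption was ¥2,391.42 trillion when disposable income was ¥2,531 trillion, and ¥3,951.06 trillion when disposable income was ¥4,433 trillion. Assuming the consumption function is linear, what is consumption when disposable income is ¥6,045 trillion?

C = 5272.9

MPC = (3951.06 − 2391.42)/(4433 − 2531) = 1559.64/1902 = 0.82
a = 2391.42 − 0.82(2531) = 2391.42 − 2075.42 = 316
C = 316 + 0.82(6045) = 316 + 4956.9 = 5272.9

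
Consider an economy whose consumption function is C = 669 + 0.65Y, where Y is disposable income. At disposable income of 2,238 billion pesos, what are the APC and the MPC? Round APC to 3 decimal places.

APC = 0.949; MPC = 0.65

MPC = 0.65 (the slope of the consumption function)
C = 669 + 0.65(2238) = 2123.7, so APC = 2123.7/2238 = 0.949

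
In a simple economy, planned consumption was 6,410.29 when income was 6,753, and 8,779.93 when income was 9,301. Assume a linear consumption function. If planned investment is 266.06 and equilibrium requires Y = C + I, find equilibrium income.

MPC = (8779.93 − 6410.29)/(9301 − 6753) = 2369.64/2548 = 0.93
a = 6410.29 − 0.93(6753) = 130
Equilibrium: Y = 130 + 0.93Y + 266.06
0.07Y = 396.06, so Y = 396.06/0.07 = 5658

Y = 5658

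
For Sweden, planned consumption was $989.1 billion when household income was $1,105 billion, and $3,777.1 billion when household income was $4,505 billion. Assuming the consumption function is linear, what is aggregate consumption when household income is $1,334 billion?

C = 1176.88

MPC = (3777.1 − 989.1)/(4505 − 1105) = 2788/3400 = 0.82
a = 989.1 − 0.82(1105) = 989.1 − 906.1 = 83
C = 83 + 0.82(1334) = 83 + 1093.88 = 1176.88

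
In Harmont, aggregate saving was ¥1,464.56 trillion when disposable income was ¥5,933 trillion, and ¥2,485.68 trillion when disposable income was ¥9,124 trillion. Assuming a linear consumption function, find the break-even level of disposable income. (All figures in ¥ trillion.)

MPS = ΔS/ΔY = (2485.68 − 1464.56)/(9124 − 5933) = 1021.12/3191 = 0.32
MPC = 1 − MPS = 0.68
From S(5933) = 1464.56: −a + 0.32(5933) = 1464.56, so a = 1898.56 − 1464.56 = 434
Break-even (S = 0): Y = a/MPS = 434/0.32 = 1356.25

Y = 1356.25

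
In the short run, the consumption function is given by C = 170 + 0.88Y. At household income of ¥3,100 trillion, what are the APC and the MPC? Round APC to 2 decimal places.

MPC = 0.88 (the slope of the consumption function)
C = 170 + 0.88(3100) = 2898, so APC = 2898/3100 = 0.93

APC = 0.93; MPC = 0.88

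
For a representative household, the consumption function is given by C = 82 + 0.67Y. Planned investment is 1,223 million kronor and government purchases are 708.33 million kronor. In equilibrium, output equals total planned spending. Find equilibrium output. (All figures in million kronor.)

Y = C + I + G = 82 + 0.67Y + 1223 + 708.33
Y − 0.67Y = 2013.33
0.33Y = 2013.33, so Y = 2013.33/0.33 = 6101

Y = 6101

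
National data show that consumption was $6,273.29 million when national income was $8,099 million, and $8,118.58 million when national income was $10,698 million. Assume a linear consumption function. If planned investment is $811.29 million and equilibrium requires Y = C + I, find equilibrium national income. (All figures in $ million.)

Y = 4601

MPC = (8118.58 − 6273.29)/(10698 − 8099) = 1845.29/2599 = 0.71
a = 6273.29 − 0.71(8099) = 523
Equilibrium: Y = 523 + 0.71Y + 811.29
0.29Y = 1334.29, so Y = 1334.29/0.29 = 4601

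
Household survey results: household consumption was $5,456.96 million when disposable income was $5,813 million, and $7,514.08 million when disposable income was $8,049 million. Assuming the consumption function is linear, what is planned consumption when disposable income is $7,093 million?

C = 6634.56

MPC = (7514.08 − 5456.96)/(8049 − 5813) = 2057.12/2236 = 0.92
a = 5456.96 − 0.92(5813) = 5456.96 − 5347.96 = 109
C = 109 + 0.92(7093) = 109 + 6525.56 = 6634.56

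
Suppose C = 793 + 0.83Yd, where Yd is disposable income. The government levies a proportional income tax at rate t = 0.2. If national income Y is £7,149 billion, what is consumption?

Yd = (1 − 0.2)(7149) = 0.8(7149) = 5719.2
C = 793 + 0.83(5719.2) = 793 + 4746.936 = 5539.936

C = 5539.936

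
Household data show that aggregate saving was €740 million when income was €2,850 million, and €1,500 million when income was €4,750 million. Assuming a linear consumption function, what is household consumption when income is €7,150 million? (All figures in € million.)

MPS = ΔS/ΔY = (1500 − 740)/(4750 − 2850) = 760/1900 = 0.4
MPC = 1 − MPS = 0.6
Autonomous saving = 740 − 0.4(2850) = -400, so a = 400
C = 400 + 0.6(7150) = 400 + 4290 = 4690

C = 4690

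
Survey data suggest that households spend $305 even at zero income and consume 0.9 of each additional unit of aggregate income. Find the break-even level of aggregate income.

Y = 3050

At break-even, C = Y: 305 + 0.9Y = Y
0.1Y = 305, so Y = 305/0.1 = 3050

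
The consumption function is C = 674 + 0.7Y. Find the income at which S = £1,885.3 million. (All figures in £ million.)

Y = 8531

S = Y − C = -674 + 0.3Y
-674 + 0.3Y = 1885.3, so 0.3Y = 2559.3 and Y = 8531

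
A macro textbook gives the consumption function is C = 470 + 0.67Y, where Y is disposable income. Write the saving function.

S = -470 + 0.33Y

S = Y − C = Y − (470 + 0.67Y) = -470 + (1 − 0.67)Y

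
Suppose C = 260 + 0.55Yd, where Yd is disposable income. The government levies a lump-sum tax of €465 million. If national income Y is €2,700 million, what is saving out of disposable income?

S = 745.75

Yd = Y − T = 2700 − 465 = 2235
C = 260 + 0.55(2235) = 260 + 1229.25 = 1489.25
S = Yd − C = 2235 − 1489.25 = 745.75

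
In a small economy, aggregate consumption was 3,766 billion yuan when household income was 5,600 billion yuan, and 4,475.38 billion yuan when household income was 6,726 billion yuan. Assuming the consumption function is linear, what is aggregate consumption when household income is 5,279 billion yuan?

C = 3563.77

MPC = (4475.38 − 3766)/(6726 − 5600) = 709.38/1126 = 0.63
a = 3766 − 0.63(5600) = 3766 − 3528 = 238
C = 238 + 0.63(5279) = 238 + 3325.77 = 3563.77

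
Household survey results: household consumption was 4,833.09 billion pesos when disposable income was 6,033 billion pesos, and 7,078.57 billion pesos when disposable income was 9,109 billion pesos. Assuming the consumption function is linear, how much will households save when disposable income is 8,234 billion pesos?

MPC = (7078.57 − 4833.09)/(9109 − 6033) = 2245.48/3076 = 0.73
a = 4833.09 − 0.73(6033) = 4833.09 − 4404.09 = 429
C = 429 + 0.73(8234) = 6439.82
S = 8234 − 6439.82 = 1794.18

S = 1794.18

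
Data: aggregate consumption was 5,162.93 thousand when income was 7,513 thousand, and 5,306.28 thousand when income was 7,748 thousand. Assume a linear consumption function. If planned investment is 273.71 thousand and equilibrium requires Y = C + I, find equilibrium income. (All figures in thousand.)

Y = 2189

MPC = (5306.28 − 5162.93)/(7748 − 7513) = 143.35/235 = 0.61
a = 5162.93 − 0.61(7513) = 580
Equilibrium: Y = 580 + 0.61Y + 273.71
0.39Y = 853.71, so Y = 853.71/0.39 = 2189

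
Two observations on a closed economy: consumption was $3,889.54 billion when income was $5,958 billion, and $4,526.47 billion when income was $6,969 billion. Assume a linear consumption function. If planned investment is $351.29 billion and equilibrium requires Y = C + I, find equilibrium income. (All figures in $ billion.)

Y = 1317

MPC = (4526.47 − 3889.54)/(6969 − 5958) = 636.93/1011 = 0.63
a = 3889.54 − 0.63(5958) = 136
Equilibrium: Y = 136 + 0.63Y + 351.29
0.37Y = 487.29, so Y = 487.29/0.37 = 1317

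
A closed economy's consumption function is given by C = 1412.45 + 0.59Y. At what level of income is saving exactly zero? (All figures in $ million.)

At break-even, C = Y: 1412.45 + 0.59Y = Y
0.41Y = 1412.45, so Y = 1412.45/0.41 = 3445

Y = 3445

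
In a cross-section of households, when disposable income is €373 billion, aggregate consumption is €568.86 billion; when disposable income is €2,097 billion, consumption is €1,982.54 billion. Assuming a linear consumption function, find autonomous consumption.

a = 263

MPC = ΔC/ΔY = (1982.54 − 568.86)/(2097 − 373) = 1413.68/1724 = 0.82
a = C − MPC·Y = 568.86 − 0.82(373) = 568.86 − 305.86 = 263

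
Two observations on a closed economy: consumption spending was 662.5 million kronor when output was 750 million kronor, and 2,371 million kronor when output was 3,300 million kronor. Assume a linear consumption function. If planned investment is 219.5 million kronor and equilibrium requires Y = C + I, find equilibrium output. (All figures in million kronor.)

MPC = (2371 − 662.5)/(3300 − 750) = 1708.5/2550 = 0.67
a = 662.5 − 0.67(750) = 160
Equilibrium: Y = 160 + 0.67Y + 219.5
0.33Y = 379.5, so Y = 379.5/0.33 = 1150

Y = 1150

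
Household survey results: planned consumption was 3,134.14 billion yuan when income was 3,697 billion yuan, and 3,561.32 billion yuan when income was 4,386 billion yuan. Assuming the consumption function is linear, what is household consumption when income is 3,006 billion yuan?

C = 2705.72

MPC = (3561.32 − 3134.14)/(4386 − 3697) = 427.18/689 = 0.62
a = 3134.14 − 0.62(3697) = 3134.14 − 2292.14 = 842
C = 842 + 0.62(3006) = 842 + 1863.72 = 2705.72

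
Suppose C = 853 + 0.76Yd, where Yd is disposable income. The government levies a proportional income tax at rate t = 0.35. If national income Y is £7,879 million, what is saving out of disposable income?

S = 376.124

Yd = (1 − 0.35)(7879) = 0.65(7879) = 5121.35
C = 853 + 0.76(5121.35) = 853 + 3892.226 = 4745.226
S = Yd − C = 5121.35 − 4745.226 = 376.124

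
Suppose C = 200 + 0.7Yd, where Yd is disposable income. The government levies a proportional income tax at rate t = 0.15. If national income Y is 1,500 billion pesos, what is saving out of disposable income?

S = 182.5

Yd = (1 − 0.15)(1500) = 0.85(1500) = 1275
C = 200 + 0.7(1275) = 200 + 892.5 = 1092.5
S = Yd − C = 1275 − 1092.5 = 182.5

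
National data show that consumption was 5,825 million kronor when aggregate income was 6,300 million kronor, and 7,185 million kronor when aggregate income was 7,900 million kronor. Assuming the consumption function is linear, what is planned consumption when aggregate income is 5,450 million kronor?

C = 5102.5

MPC = (7185 − 5825)/(7900 − 6300) = 1360/1600 = 0.85
a = 5825 − 0.85(6300) = 5825 − 5355 = 470
C = 470 + 0.85(5450) = 470 + 4632.5 = 5102.5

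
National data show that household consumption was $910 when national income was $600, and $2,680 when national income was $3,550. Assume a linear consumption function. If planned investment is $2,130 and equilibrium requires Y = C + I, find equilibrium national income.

MPC = (2680 − 910)/(3550 − 600) = 1770/2950 = 0.6
a = 910 − 0.6(600) = 550
Equilibrium: Y = 550 + 0.6Y + 2130
0.4Y = 2680, so Y = 2680/0.4 = 6700

Y = 6700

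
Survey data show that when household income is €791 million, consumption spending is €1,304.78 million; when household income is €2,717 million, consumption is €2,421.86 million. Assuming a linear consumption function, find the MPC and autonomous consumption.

MPC = ΔC/ΔY = (2421.86 − 1304.78)/(2717 − 791) = 1117.08/1926 = 0.58
a = C − MPC·Y = 1304.78 − 0.58(791) = 1304.78 − 458.78 = 846

MPC = 0.58; a = 846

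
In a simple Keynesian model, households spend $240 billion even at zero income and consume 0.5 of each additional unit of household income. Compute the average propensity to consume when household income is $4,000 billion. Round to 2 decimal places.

APC = 0.56

C = 240 + 0.5(4000) = 2240
APC = C/Y = 2240/4000 = 0.56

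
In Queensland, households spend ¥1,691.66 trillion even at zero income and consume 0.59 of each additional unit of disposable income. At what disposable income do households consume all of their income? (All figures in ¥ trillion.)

Y = 4126

At break-even, C = Y: 1691.66 + 0.59Y = Y
0.41Y = 1691.66, so Y = 1691.66/0.41 = 4126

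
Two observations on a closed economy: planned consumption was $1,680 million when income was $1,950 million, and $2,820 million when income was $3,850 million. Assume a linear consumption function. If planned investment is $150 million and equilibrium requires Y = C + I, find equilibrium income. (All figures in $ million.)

MPC = (2820 − 1680)/(3850 − 1950) = 1140/1900 = 0.6
a = 1680 − 0.6(1950) = 510
Equilibrium: Y = 510 + 0.6Y + 150
0.4Y = 660, so Y = 660/0.4 = 1650

Y = 1650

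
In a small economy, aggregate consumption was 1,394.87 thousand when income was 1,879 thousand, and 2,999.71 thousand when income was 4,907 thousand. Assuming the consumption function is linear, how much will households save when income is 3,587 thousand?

MPC = (2999.71 − 1394.87)/(4907 − 1879) = 1604.84/3028 = 0.53
a = 1394.87 − 0.53(1879) = 1394.87 − 995.87 = 399
C = 399 + 0.53(3587) = 2300.11
S = 3587 − 2300.11 = 1286.89

S = 1286.89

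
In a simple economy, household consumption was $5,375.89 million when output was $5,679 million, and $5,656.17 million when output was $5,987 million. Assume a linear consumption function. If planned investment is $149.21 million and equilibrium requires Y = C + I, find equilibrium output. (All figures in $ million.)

MPC = (5656.17 − 5375.89)/(5987 − 5679) = 280.28/308 = 0.91
a = 5375.89 − 0.91(5679) = 208
Equilibrium: Y = 208 + 0.91Y + 149.21
0.09Y = 357.21, so Y = 357.21/0.09 = 3969

Y = 3969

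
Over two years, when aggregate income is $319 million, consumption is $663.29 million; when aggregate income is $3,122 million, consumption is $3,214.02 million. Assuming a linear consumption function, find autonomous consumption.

MPC = ΔC/ΔY = (3214.02 − 663.29)/(3122 − 319) = 2550.73/2803 = 0.91
a = C − MPC·Y = 663.29 − 0.91(319) = 663.29 − 290.29 = 373

a = 373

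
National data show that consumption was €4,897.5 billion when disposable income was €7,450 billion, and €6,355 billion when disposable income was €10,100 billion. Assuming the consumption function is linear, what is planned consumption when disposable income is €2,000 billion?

C = 1900

MPC = (6355 − 4897.5)/(10100 − 7450) = 1457.5/2650 = 0.55
a = 4897.5 − 0.55(7450) = 4897.5 − 4097.5 = 800
C = 800 + 0.55(2000) = 800 + 1100 = 1900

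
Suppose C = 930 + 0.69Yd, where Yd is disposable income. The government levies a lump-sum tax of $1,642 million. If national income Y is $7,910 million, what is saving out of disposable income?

S = 1013.08

Yd = Y − T = 7910 − 1642 = 6268
C = 930 + 0.69(6268) = 930 + 4324.92 = 5254.92
S = Yd − C = 6268 − 5254.92 = 1013.08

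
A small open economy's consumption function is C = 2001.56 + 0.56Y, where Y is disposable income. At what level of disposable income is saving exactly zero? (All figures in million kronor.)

Y = 4549

At break-even, C = Y: 2001.56 + 0.56Y = Y
0.44Y = 2001.56, so Y = 2001.56/0.44 = 4549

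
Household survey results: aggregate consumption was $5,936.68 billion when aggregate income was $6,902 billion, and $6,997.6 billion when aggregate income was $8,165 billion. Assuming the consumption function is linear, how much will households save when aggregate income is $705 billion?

MPC = (6997.6 − 5936.68)/(8165 − 6902) = 1060.92/1263 = 0.84
a = 5936.68 − 0.84(6902) = 5936.68 − 5797.68 = 139
C = 139 + 0.84(705) = 731.2
S = 705 − 731.2 = -26.2

S = -26.2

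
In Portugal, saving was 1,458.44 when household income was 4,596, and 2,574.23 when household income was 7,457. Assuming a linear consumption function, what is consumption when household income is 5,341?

MPS = ΔS/ΔY = (2574.23 − 1458.44)/(7457 − 4596) = 1115.79/2861 = 0.39
MPC = 1 − MPS = 0.61
Autonomous saving = 1458.44 − 0.39(4596) = -334, so a = 334
C = 334 + 0.61(5341) = 334 + 3258.01 = 3592.01

C = 3592.01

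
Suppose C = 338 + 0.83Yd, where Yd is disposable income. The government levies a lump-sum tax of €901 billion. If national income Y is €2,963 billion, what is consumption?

Yd = Y − T = 2963 − 901 = 2062
C = 338 + 0.83(2062) = 338 + 1711.46 = 2049.46

C = 2049.46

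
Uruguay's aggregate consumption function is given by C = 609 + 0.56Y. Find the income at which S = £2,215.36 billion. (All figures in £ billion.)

Y = 6419

S = Y − C = -609 + 0.44Y
-609 + 0.44Y = 2215.36, so 0.44Y = 2824.36 and Y = 6419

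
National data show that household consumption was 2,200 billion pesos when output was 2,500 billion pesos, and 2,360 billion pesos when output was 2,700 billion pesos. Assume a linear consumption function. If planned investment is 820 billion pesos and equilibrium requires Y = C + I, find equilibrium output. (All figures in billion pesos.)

Y = 5100

MPC = (2360 − 2200)/(2700 − 2500) = 160/200 = 0.8
a = 2200 − 0.8(2500) = 200
Equilibrium: Y = 200 + 0.8Y + 820
0.2Y = 1020, so Y = 1020/0.2 = 5100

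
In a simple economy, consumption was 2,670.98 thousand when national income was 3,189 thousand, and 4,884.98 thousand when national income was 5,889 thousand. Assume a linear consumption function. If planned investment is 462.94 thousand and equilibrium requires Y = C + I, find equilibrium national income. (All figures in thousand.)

MPC = (4884.98 − 2670.98)/(5889 − 3189) = 2214/2700 = 0.82
a = 2670.98 − 0.82(3189) = 56
Equilibrium: Y = 56 + 0.82Y + 462.94
0.18Y = 518.94, so Y = 518.94/0.18 = 2883

Y = 2883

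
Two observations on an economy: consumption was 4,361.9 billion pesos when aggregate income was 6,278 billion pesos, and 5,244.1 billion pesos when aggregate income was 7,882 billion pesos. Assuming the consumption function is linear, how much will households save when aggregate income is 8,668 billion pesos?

S = 2991.6

MPC = (5244.1 − 4361.9)/(7882 − 6278) = 882.2/1604 = 0.55
a = 4361.9 − 0.55(6278) = 4361.9 − 3452.9 = 909
C = 909 + 0.55(8668) = 5676.4
S = 8668 − 5676.4 = 2991.6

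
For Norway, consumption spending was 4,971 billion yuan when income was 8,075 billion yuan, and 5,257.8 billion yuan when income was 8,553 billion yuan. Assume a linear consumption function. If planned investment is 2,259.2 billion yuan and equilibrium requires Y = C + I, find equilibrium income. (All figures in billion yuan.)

MPC = (5257.8 − 4971)/(8553 − 8075) = 286.8/478 = 0.6
a = 4971 − 0.6(8075) = 126
Equilibrium: Y = 126 + 0.6Y + 2259.2
0.4Y = 2385.2, so Y = 2385.2/0.4 = 5963

Y = 5963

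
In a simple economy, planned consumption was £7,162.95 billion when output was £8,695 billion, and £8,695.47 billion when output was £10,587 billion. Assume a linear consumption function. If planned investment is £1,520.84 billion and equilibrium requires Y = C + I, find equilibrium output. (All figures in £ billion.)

MPC = (8695.47 − 7162.95)/(10587 − 8695) = 1532.52/1892 = 0.81
a = 7162.95 − 0.81(8695) = 120
Equilibrium: Y = 120 + 0.81Y + 1520.84
0.19Y = 1640.84, so Y = 1640.84/0.19 = 8636

Y = 8636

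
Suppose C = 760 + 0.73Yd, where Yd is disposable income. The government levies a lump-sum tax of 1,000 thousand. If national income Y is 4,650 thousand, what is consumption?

C = 3424.5

Yd = Y − T = 4650 − 1000 = 3650
C = 760 + 0.73(3650) = 760 + 2664.5 = 3424.5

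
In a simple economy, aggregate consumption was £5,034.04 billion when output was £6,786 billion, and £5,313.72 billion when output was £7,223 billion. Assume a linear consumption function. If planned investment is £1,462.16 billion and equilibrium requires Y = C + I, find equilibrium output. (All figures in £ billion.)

MPC = (5313.72 − 5034.04)/(7223 − 6786) = 279.68/437 = 0.64
a = 5034.04 − 0.64(6786) = 691
Equilibrium: Y = 691 + 0.64Y + 1462.16
0.36Y = 2153.16, so Y = 2153.16/0.36 = 5981

Y = 5981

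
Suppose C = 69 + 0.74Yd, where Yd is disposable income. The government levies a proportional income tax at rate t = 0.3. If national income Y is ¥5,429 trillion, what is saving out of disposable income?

S = 919.078

Yd = (1 − 0.3)(5429) = 0.7(5429) = 3800.3
C = 69 + 0.74(3800.3) = 69 + 2812.222 = 2881.222
S = Yd − C = 3800.3 − 2881.222 = 919.078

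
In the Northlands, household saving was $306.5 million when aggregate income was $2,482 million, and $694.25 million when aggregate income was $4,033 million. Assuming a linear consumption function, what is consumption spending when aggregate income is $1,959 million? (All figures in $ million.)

MPS = ΔS/ΔY = (694.25 − 306.5)/(4033 − 2482) = 387.75/1551 = 0.25
MPC = 1 − MPS = 0.75
Autonomous saving = 306.5 − 0.25(2482) = -314, so a = 314
C = 314 + 0.75(1959) = 314 + 1469.25 = 1783.25

C = 1783.25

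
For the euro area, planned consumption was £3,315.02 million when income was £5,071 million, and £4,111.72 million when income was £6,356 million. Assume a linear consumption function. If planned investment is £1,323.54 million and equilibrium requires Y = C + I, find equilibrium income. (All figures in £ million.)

Y = 3933

MPC = (4111.72 − 3315.02)/(6356 − 5071) = 796.7/1285 = 0.62
a = 3315.02 − 0.62(5071) = 171
Equilibrium: Y = 171 + 0.62Y + 1323.54
0.38Y = 1494.54, so Y = 1494.54/0.38 = 3933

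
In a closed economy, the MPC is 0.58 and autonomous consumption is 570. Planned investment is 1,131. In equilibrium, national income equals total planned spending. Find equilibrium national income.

Y = 4050

Y = C + I = 570 + 0.58Y + 1131
Y − 0.58Y = 1701
0.42Y = 1701, so Y = 1701/0.42 = 4050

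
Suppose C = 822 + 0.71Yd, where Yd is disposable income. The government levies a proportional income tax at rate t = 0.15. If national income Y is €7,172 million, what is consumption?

Yd = (1 − 0.15)(7172) = 0.85(7172) = 6096.2
C = 822 + 0.71(6096.2) = 822 + 4328.302 = 5150.302

C = 5150.302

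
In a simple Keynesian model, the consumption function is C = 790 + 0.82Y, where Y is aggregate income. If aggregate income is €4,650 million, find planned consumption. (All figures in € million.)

C = 4603

C = 790 + 0.82(4650) = 790 + 3813 = 4603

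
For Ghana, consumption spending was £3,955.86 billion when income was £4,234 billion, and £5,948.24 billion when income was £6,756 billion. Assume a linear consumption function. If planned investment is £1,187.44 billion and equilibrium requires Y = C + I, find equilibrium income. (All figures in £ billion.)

Y = 8564

MPC = (5948.24 − 3955.86)/(6756 − 4234) = 1992.38/2522 = 0.79
a = 3955.86 − 0.79(4234) = 611
Equilibrium: Y = 611 + 0.79Y + 1187.44
0.21Y = 1798.44, so Y = 1798.44/0.21 = 8564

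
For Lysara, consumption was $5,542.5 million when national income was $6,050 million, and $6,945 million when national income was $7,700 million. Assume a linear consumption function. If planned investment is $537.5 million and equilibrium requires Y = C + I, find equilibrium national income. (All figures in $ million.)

MPC = (6945 − 5542.5)/(7700 − 6050) = 1402.5/1650 = 0.85
a = 5542.5 − 0.85(6050) = 400
Equilibrium: Y = 400 + 0.85Y + 537.5
0.15Y = 937.5, so Y = 937.5/0.15 = 6250

Y = 6250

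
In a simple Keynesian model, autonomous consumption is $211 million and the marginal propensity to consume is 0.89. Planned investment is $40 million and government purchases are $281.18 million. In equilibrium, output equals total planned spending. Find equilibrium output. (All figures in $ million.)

Y = C + I + G = 211 + 0.89Y + 40 + 281.18
Y − 0.89Y = 532.18
0.11Y = 532.18, so Y = 532.18/0.11 = 4838

Y = 4838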